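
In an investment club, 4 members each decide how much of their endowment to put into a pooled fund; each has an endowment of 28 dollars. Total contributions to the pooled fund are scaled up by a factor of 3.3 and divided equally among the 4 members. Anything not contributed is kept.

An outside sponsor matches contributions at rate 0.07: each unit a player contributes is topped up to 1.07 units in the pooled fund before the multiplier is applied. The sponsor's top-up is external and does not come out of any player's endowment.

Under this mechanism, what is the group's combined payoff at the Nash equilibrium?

With the mechanism, a contributed unit returns 3.3 × 1.07 / 4 = 0.8828 per unit of net cost — still below 1 — so contributing 0 remains dominant for every player.
Everyone keeps their endowment and the group total is 4 × 28 = 112.

112.00 dollars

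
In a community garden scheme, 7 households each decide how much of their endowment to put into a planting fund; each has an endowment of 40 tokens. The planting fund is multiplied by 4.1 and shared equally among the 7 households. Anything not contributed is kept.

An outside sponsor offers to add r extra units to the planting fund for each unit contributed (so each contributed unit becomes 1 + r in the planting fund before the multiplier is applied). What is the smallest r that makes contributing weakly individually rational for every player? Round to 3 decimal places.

With matching at rate r, one contributed unit becomes (1 + r) in the planting fund and returns 4.1 × (1 + r) / 7 to the contributor.
Setting this equal to 1: 1 + r = 7/4.1 = 1.7073.
So the minimum matching rate is r = 1.7073 − 1 = 0.707.

0.707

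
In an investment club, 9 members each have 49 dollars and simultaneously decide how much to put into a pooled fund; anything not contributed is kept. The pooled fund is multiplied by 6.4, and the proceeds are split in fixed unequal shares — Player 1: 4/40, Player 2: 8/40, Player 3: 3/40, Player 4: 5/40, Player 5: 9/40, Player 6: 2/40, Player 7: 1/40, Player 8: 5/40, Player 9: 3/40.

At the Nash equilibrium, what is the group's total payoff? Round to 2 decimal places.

Player j's private return per contributed unit is 6.4 × (j's share). Contributing is weakly dominant for j when that share is at least 1/6.4 = 0.1563, and contributing 0 is dominant otherwise.
Player 2 and Player 5 are above the threshold, contributing 49 each; the remaining 7 contribute 0. Total contributed: 98.
The pooled fund pays out 6.4 × 98 = 627.20 in total (split across the unequal shares, but the aggregate is all that matters for the group sum).
The 7 free-riders keep 49 each, adding 343. Group total = 343 + 627.20 = 970.20.

970.20 dollars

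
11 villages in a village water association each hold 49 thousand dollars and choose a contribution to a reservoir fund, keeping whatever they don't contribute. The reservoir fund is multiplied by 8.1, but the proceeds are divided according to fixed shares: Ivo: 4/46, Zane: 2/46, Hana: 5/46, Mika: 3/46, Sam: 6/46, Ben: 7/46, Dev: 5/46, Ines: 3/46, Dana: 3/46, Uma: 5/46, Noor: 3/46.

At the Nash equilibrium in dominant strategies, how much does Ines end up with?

100.77 thousand dollars

For player j, contributing a unit is worthwhile iff 8.1 × (j's share) ≥ 1, i.e. iff j's share is at least 0.1235.
Sam and Ben clear that bar, contributing 49 each; the remaining 9 contribute 0. Total contributed: 98.
Ines keeps 49 and receives 8.1 × 98 × 3/46 = 51.77 from the reservoir fund, for a payoff of 100.77.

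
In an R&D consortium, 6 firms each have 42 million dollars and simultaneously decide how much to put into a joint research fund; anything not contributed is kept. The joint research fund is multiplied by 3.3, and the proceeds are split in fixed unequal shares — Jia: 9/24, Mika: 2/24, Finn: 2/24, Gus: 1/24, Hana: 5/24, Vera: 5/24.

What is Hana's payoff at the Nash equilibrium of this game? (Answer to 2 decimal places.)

70.88 million dollars

For player j, contributing a unit is worthwhile iff 3.3 × (j's share) ≥ 1, i.e. iff j's share is at least 0.3030.
The only share above 0.3030 is Jia's 9/24, contributing 42; the remaining 5 contribute 0. Total contributed: 42.
Hana keeps 42 and receives 3.3 × 42 × 5/24 = 28.88 from the joint research fund, for a payoff of 70.88.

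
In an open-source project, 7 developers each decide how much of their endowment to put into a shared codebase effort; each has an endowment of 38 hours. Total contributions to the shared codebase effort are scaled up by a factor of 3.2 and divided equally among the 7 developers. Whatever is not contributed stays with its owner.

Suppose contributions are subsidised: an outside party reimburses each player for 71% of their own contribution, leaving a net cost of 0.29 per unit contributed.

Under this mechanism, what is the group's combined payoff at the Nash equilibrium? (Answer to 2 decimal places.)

With the mechanism, a contributed unit returns (3.2/7) / 0.29 = 1.5764 per unit of net cost to the contributor — now above 1 — so contributing fully is weakly dominant for every player.
At the Nash equilibrium everyone contributes 38. Group total payoff = 7 × (38 × 0.71 + 3.2 × 38) = 1040.06.

1040.06 hours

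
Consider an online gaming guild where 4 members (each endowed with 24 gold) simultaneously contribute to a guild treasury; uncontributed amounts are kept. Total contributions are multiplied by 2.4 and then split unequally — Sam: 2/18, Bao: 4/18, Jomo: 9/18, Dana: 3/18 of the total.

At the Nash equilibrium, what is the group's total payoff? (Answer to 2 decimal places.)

Player j's private return per contributed unit is 2.4 × (j's share). Contributing is weakly dominant for j when that share is at least 1/2.4 = 0.4167, and contributing 0 is dominant otherwise.
Jomo alone (share 9/18) is above the threshold, contributing 24; the remaining 3 contribute 0. Total contributed: 24.
The guild treasury pays out 2.4 × 24 = 57.60 in total (split across the unequal shares, but the aggregate is all that matters for the group sum).
The 3 free-riders keep 24 each, adding 72. Group total = 72 + 57.60 = 129.60.

129.60 gold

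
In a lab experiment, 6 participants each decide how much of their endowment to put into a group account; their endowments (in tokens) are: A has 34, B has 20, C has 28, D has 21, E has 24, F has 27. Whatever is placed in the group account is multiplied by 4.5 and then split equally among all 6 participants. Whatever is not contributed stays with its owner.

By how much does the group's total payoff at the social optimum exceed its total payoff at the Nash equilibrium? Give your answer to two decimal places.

539.00 tokens

The private return per contributed unit is 4.5/6 = 0.7500 < 1 for every player regardless of endowment, so the Nash equilibrium is zero contribution and the group total is Σ E_j = 34 + 20 + 28 + 21 + 24 + 27 = 154.
Each contributed unit returns 4.500 to the group, so the social optimum is full contribution by everyone: group total = 4.500 × 154 = 693.00.
Efficiency loss = (4.500 − 1) × 154 = 539.00.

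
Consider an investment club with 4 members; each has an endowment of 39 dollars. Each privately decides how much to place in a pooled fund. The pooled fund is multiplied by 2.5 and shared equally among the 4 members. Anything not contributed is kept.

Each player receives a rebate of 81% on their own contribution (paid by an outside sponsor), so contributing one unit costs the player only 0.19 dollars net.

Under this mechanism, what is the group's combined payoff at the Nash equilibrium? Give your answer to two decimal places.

Under the mechanism each unit contributed yields (2.5/4) / 0.19 = 3.2895 back to its contributor per unit of net cost, which exceeds 1, making full contribution the dominant choice for everyone.
So the Nash equilibrium is full contribution by all 4; the group earns 4 × (39 × 0.81 + 2.5 × 39) = 516.36.

516.36 dollars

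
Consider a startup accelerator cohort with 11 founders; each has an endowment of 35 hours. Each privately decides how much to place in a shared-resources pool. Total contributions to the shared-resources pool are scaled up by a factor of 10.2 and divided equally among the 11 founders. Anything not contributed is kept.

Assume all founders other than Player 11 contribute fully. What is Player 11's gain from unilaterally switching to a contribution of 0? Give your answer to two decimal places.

2.55 hours

Switching from a contribution of 35 to 0 lets Player 11 keep an extra 35 hours, but lowers the shared-resources pool by 35, which costs Player 11 their own share of that drop: 10.2/11 × 35 = 32.45.
Net gain = 35 − 32.45 = 2.55. The private return per contributed unit (0.9273) is below 1, so free-riding is indeed the best response regardless of what the others do.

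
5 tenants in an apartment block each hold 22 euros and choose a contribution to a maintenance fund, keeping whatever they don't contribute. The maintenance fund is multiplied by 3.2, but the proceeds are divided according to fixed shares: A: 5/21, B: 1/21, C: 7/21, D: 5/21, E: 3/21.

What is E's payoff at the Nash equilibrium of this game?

A player with share s gets back 3.2·s per unit contributed, so full contribution is dominant for anyone with s > 1/3.2 = 0.3125 and zero contribution is dominant for anyone below.
Only C (7/21) clears that bar, contributing 22; the remaining 4 contribute 0. Total contributed: 22.
E keeps 22 and receives 3.2 × 22 × 3/21 = 10.06 from the maintenance fund, for a payoff of 32.06.

32.06 euros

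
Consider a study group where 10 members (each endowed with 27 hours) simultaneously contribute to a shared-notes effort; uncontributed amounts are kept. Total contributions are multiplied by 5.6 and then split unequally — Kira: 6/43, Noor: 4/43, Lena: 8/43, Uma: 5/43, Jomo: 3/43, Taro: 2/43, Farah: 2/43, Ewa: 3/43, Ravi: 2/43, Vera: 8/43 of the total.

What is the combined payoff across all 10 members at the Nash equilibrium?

518.40 hours

For player j, contributing a unit is worthwhile iff 5.6 × (j's share) ≥ 1, i.e. iff j's share is at least 0.1786.
Lena and Vera clear that bar, contributing 27 each; the remaining 8 contribute 0. Total contributed: 54.
The shared-notes effort pays out 5.6 × 54 = 302.40 in total (split across the unequal shares, but the aggregate is all that matters for the group sum).
The 8 free-riders keep 27 each, adding 216. Group total = 216 + 302.40 = 518.40.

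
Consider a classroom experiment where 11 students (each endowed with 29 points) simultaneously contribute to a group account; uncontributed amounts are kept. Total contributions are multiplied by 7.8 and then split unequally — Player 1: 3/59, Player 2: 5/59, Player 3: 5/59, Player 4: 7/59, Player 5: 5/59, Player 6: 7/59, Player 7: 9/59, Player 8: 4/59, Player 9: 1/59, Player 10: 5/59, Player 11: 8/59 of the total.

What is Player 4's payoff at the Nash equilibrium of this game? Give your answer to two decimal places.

Player j's private return per contributed unit is 7.8 × (j's share). Contributing is weakly dominant for j when that share is at least 1/7.8 = 0.1282, and contributing 0 is dominant otherwise.
Player 7 and Player 11 clear that bar, contributing 29 each; the remaining 9 contribute 0. Total contributed: 58.
Player 4 keeps 29 and receives 7.8 × 58 × 7/59 = 53.67 from the group account, for a payoff of 82.67.

82.67 points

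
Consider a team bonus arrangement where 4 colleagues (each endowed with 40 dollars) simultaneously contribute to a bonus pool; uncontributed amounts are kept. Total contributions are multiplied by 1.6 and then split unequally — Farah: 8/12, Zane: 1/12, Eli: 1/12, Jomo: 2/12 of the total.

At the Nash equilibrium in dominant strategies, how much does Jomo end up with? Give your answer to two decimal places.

A player with share s gets back 1.6·s per unit contributed, so full contribution is dominant for anyone with s > 1/1.6 = 0.6250 and zero contribution is dominant for anyone below.
Farah alone (share 8/12) is above the threshold, contributing 40; the remaining 3 contribute 0. Total contributed: 40.
Jomo keeps 40 and receives 1.6 × 40 × 2/12 = 10.67 from the bonus pool, for a payoff of 50.67.

50.67 dollars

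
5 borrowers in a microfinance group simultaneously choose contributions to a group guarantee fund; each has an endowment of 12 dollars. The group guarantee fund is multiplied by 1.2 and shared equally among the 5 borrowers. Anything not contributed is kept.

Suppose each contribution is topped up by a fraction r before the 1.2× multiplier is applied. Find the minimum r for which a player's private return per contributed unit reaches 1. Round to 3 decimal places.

With matching at rate r, one contributed unit becomes (1 + r) in the group guarantee fund and returns 1.2 × (1 + r) / 5 to the contributor.
Setting this equal to 1: 1 + r = 5/1.2 = 4.1667.
So the minimum matching rate is r = 4.1667 − 1 = 3.167.

3.167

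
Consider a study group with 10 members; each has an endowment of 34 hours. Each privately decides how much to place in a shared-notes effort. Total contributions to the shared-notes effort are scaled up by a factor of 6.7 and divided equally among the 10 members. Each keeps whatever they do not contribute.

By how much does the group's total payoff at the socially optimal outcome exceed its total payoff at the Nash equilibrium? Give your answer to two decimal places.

1938.00 hours

Each contributed unit returns 6.7/10 = 0.6700 to its contributor — below 1 — so contributing 0 is dominant for every player. At the Nash equilibrium everyone keeps their 34, and the group total is 10 × 34 = 340.
Each contributed unit returns 6.700 to the group as a whole (0.6700 to each of 10 players), which exceeds 1, so the social optimum is full contribution: group total = 6.700 × 340 = 2278.00.
Efficiency loss = 2278.00 − 340 = 1938.00.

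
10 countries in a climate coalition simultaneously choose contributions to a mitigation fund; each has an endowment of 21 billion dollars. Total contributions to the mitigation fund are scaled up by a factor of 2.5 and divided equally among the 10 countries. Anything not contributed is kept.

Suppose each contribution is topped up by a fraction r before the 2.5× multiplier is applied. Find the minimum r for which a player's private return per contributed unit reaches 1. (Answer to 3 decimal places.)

With matching at rate r, one contributed unit becomes (1 + r) in the mitigation fund and returns 2.5 × (1 + r) / 10 to the contributor.
Setting this equal to 1: 1 + r = 10/2.5 = 4.0000.
So the minimum matching rate is r = 4.0000 − 1 = 3.000.

3.000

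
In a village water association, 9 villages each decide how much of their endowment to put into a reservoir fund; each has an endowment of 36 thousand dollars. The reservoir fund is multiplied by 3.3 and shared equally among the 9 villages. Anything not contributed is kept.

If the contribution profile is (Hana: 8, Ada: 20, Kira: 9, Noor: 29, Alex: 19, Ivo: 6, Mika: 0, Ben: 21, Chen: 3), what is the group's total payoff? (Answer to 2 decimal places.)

Total contributed: 8 + 20 + 9 + 29 + 19 + 6 + 0 + 21 + 3 = 115; total kept: 9 × 36 − 115 = 209.
The reservoir fund pays out 3.3 × 115 = 379.50 in aggregate.
Group total = 209 + 379.50 = 588.50.

588.50 thousand dollars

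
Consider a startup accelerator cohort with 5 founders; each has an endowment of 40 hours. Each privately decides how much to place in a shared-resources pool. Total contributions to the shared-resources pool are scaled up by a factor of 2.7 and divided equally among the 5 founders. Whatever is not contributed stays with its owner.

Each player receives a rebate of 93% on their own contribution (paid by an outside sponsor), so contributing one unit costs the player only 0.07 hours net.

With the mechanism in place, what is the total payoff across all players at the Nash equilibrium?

With the mechanism, a contributed unit returns (2.7/5) / 0.07 = 7.7143 per unit of net cost to the contributor — now above 1 — so contributing fully is weakly dominant for every player.
At the Nash equilibrium everyone contributes 40. Group total payoff = 5 × (40 × 0.93 + 2.7 × 40) = 726.00.

726.00 hours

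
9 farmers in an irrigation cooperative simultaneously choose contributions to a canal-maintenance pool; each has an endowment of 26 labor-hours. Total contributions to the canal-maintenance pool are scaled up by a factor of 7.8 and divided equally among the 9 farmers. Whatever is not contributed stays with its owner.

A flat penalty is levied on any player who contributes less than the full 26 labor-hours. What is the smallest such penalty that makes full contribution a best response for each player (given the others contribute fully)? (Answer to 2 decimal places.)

3.47 labor-hours

Given the others contribute fully, the best deviation is to contribute 0 (any partial contribution still incurs the fine and gives up units whose private return 0.8667 is below 1).
Deviating from 26 to 0 saves 26 labor-hours but forfeits the deviator's share of the drop in the canal-maintenance pool: 7.8/9 × 26 = 22.53.
So the deviation gain is 26 − 22.53 = 3.47, and the fine must be at least 3.47 labor-hours to wipe it out.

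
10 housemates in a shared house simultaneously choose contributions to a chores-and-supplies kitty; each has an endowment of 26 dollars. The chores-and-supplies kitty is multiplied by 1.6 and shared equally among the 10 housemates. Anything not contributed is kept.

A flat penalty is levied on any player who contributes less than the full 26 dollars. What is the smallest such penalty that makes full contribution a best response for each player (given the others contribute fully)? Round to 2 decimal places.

Given the others contribute fully, the best deviation is to contribute 0 (any partial contribution still incurs the fine and gives up units whose private return 0.1600 is below 1).
Deviating from 26 to 0 saves 26 dollars but forfeits the deviator's share of the drop in the chores-and-supplies kitty: 1.6/10 × 26 = 4.16.
So the deviation gain is 26 − 4.16 = 21.84, and the fine must be at least 21.84 dollars to wipe it out.

21.84 dollars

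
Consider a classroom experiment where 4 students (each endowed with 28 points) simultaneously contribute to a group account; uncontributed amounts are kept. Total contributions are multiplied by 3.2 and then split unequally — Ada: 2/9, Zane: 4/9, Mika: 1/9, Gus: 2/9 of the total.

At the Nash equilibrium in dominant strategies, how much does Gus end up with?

A player with share s gets back 3.2·s per unit contributed, so full contribution is dominant for anyone with s > 1/3.2 = 0.3125 and zero contribution is dominant for anyone below.
Zane alone (share 4/9) is above the threshold, contributing 28; the remaining 3 contribute 0. Total contributed: 28.
Gus keeps 28 and receives 3.2 × 28 × 2/9 = 19.91 from the group account, for a payoff of 47.91.

47.91 points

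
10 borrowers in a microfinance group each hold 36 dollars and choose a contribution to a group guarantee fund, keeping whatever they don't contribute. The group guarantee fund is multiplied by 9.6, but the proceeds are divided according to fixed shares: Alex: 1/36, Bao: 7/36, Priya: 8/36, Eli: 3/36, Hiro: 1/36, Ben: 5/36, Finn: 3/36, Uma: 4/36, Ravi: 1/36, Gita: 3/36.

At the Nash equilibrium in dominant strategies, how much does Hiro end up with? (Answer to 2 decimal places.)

74.40 dollars

Each unit j contributes comes back to j as 9.6 × (j's share), so j prefers to contribute only if that share exceeds 1/9.6 = 0.1042; otherwise keeping the unit dominates.
Bao, Priya, Ben and Uma clear that bar, contributing 36 each; the remaining 6 contribute 0. Total contributed: 144.
Hiro keeps 36 and receives 9.6 × 144 × 1/36 = 38.40 from the group guarantee fund, for a payoff of 74.40.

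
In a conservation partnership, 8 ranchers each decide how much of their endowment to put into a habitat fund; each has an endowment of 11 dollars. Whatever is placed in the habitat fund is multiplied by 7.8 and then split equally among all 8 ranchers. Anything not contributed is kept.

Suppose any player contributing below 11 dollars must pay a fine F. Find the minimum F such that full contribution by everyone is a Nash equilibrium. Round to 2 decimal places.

Given the others contribute fully, the best deviation is to contribute 0 (any partial contribution still incurs the fine and gives up units whose private return 0.9750 is below 1).
Deviating from 11 to 0 saves 11 dollars but forfeits the deviator's share of the drop in the habitat fund: 7.8/8 × 11 = 10.72.
So the deviation gain is 11 − 10.72 = 0.28, and the fine must be at least 0.28 dollars to wipe it out.

0.28 dollars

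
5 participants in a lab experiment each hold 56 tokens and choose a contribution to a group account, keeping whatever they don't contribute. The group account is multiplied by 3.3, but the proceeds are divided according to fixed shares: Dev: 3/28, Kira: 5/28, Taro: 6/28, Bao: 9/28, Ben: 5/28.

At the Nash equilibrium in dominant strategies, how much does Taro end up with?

95.60 tokens

For player j, contributing a unit is worthwhile iff 3.3 × (j's share) ≥ 1, i.e. iff j's share is at least 0.3030.
Only Bao (9/28) clears that bar, contributing 56; the remaining 4 contribute 0. Total contributed: 56.
Taro keeps 56 and receives 3.3 × 56 × 6/28 = 39.60 from the group account, for a payoff of 95.60.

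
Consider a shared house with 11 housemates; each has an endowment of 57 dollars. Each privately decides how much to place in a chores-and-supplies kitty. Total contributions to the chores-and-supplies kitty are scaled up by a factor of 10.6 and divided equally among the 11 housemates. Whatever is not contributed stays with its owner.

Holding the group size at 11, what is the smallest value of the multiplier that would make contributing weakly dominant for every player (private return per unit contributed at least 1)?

11

A contributed unit returns (multiplier)/11 to its contributor.
This reaches 1 exactly when the multiplier is 11.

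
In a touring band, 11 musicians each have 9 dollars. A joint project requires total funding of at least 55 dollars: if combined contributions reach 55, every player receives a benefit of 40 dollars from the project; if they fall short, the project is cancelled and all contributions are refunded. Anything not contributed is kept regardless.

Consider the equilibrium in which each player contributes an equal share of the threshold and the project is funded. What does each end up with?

Equal share of the threshold: 55/11 = 5.
At this profile no one gains by cutting their contribution: any cut drops the total below 55, the project is cancelled, contributions are refunded, and the deviator ends with 9, which is less than 9 − 5 + 40 = 44. Contributing more than 5 just wastes the excess. So contributing exactly 5 is a best response.
Each player's payoff: 9 − 5 + 40 = 44.

44 dollars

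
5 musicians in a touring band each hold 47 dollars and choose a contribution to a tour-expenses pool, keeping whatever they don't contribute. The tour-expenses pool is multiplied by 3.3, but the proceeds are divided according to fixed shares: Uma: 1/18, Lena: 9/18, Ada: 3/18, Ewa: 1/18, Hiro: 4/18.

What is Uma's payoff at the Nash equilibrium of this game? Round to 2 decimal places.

55.62 dollars

Each unit j contributes comes back to j as 3.3 × (j's share), so j prefers to contribute only if that share exceeds 1/3.3 = 0.3030; otherwise keeping the unit dominates.
The only share above 0.3030 is Lena's 9/18, contributing 47; the remaining 4 contribute 0. Total contributed: 47.
Uma keeps 47 and receives 3.3 × 47 × 1/18 = 8.62 from the tour-expenses pool, for a payoff of 55.62.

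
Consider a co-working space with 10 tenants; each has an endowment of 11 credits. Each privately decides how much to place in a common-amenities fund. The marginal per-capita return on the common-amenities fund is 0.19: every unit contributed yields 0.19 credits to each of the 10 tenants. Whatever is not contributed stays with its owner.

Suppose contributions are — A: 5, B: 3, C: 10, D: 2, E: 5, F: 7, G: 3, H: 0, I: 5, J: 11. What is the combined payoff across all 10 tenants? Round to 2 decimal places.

155.90 credits

Total contributed: 5 + 3 + 10 + 2 + 5 + 7 + 3 + 0 + 5 + 11 = 51; total kept: 10 × 11 − 51 = 59.
The common-amenities fund pays out 0.19 × 10 × 51 = 96.90 in aggregate.
Group total = 59 + 96.90 = 155.90.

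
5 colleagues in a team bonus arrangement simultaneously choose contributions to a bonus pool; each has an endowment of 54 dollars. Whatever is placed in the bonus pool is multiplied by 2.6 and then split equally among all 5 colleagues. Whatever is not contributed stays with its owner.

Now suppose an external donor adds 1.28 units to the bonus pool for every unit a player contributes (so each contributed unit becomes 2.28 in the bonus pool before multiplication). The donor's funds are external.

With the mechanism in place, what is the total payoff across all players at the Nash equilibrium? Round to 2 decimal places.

1600.56 dollars

With the mechanism, a contributed unit returns 2.6 × 2.28 / 5 = 1.1856 per unit of net cost to the contributor — now above 1 — so contributing fully is weakly dominant for every player.
At the Nash equilibrium everyone contributes 54. Group total payoff = 2.6 × 2.28 × 270 = 1600.56.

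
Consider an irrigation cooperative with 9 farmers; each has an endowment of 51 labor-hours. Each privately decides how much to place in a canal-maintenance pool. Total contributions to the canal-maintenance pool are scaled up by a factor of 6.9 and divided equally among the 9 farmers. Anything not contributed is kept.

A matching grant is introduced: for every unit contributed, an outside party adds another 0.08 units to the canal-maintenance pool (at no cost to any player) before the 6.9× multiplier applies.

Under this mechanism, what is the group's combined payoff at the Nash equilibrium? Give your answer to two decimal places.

Even with the mechanism, each unit contributed returns only 6.9 × 1.08 / 9 = 0.8280 per unit of net cost, so contributing nothing is still dominant.
At the Nash equilibrium no one contributes; group total payoff = 9 × 51 = 459.

459.00 labor-hours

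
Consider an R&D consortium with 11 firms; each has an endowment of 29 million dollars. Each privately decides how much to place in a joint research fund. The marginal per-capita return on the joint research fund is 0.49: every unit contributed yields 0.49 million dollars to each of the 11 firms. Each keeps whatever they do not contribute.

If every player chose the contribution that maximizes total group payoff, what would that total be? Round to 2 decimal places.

Each contributed unit returns 5.390 to the group as a whole (0.49 to each of 11 players), which exceeds 1, so the social optimum is full contribution: group total = 5.390 × 319 = 1719.41.

1719.41 million dollars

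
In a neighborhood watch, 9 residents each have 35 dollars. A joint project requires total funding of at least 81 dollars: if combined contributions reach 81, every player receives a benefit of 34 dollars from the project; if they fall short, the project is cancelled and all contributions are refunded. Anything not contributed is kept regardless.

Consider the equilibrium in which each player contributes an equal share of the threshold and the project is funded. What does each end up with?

60 dollars

Equal share of the threshold: 81/9 = 9.
At this profile no one gains by cutting their contribution: any cut drops the total below 81, the project is cancelled, contributions are refunded, and the deviator ends with 35, which is less than 35 − 9 + 34 = 60. Contributing more than 9 just wastes the excess. So contributing exactly 9 is a best response.
Each player's payoff: 35 − 9 + 34 = 60.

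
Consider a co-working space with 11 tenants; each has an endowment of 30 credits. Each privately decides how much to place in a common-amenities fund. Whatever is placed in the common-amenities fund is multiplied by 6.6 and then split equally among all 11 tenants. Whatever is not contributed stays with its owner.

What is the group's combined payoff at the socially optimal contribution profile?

Each contributed unit returns 6.600 to the group as a whole (0.6000 to each of 11 players), which exceeds 1, so the social optimum is full contribution: group total = 6.600 × 330 = 2178.00.

2178.00 credits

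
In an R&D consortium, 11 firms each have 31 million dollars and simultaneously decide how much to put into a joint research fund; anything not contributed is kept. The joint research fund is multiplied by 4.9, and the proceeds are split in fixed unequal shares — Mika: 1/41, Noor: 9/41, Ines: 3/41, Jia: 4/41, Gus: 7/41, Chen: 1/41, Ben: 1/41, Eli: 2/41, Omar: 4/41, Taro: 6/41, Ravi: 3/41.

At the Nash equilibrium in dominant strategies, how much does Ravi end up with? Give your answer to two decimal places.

42.11 million dollars

Player j's private return per contributed unit is 4.9 × (j's share). Contributing is weakly dominant for j when that share is at least 1/4.9 = 0.2041, and contributing 0 is dominant otherwise.
Only Noor (9/41) clears that bar, contributing 31; the remaining 10 contribute 0. Total contributed: 31.
Ravi keeps 31 and receives 4.9 × 31 × 3/41 = 11.11 from the joint research fund, for a payoff of 42.11.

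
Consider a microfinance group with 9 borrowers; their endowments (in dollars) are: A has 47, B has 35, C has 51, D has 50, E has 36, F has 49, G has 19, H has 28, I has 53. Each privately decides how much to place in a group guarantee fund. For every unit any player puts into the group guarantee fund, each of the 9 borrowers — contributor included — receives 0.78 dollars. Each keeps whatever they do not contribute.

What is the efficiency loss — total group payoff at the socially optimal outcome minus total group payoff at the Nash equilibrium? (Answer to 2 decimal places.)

2215.36 dollars

The private return per contributed unit is 0.78 < 1 for everyone, so the Nash equilibrium is zero contribution and the group total is Σ E_j = 47 + 35 + 51 + 50 + 36 + 49 + 19 + 28 + 53 = 368.
Each contributed unit returns 7.020 to the group, so the social optimum is full contribution by everyone: group total = 7.020 × 368 = 2583.36.
Efficiency loss = (7.020 − 1) × 368 = 2215.36.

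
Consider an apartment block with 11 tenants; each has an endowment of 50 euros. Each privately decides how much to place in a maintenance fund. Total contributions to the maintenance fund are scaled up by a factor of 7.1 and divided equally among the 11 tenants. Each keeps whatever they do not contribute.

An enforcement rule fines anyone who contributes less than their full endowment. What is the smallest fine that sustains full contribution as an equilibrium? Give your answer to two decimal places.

Given the others contribute fully, the best deviation is to contribute 0 (any partial contribution still incurs the fine and gives up units whose private return 0.6455 is below 1).
Deviating from 50 to 0 saves 50 euros but forfeits the deviator's share of the drop in the maintenance fund: 7.1/11 × 50 = 32.27.
So the deviation gain is 50 − 32.27 = 17.73, and the fine must be at least 17.73 euros to wipe it out.

17.73 euros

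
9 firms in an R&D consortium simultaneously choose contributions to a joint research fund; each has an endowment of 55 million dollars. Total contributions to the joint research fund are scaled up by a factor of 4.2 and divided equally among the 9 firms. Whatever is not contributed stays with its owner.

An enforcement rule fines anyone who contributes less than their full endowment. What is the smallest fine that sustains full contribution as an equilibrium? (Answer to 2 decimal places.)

29.33 million dollars

Given the others contribute fully, the best deviation is to contribute 0 (any partial contribution still incurs the fine and gives up units whose private return 0.4667 is below 1).
Deviating from 55 to 0 saves 55 million dollars but forfeits the deviator's share of the drop in the joint research fund: 4.2/9 × 55 = 25.67.
So the deviation gain is 55 − 25.67 = 29.33, and the fine must be at least 29.33 million dollars to wipe it out.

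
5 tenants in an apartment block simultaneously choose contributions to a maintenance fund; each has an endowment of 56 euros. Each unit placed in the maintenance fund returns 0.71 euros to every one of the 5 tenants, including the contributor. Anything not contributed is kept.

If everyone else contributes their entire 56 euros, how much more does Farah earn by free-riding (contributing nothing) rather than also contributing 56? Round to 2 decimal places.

16.24 euros

Switching from a contribution of 56 to 0 lets Farah keep an extra 56 euros, but lowers the maintenance fund by 56, which costs Farah their own share of that drop: 0.71 × 56 = 39.76.
Net gain = 56 − 39.76 = 16.24. The private return per contributed unit (0.71) is below 1, so free-riding is indeed the best response regardless of what the others do.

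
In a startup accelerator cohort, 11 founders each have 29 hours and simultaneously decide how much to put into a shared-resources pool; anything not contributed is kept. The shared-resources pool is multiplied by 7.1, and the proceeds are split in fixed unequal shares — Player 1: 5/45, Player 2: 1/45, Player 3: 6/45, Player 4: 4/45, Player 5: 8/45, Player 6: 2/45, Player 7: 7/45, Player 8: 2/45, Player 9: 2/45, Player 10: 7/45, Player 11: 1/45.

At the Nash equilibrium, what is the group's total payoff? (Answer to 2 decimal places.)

A player with share s gets back 7.1·s per unit contributed, so full contribution is dominant for anyone with s > 1/7.1 = 0.1408 and zero contribution is dominant for anyone below.
Player 5, Player 7 and Player 10 are above the threshold, contributing 29 each; the remaining 8 contribute 0. Total contributed: 87.
The shared-resources pool pays out 7.1 × 87 = 617.70 in total (split across the unequal shares, but the aggregate is all that matters for the group sum).
The 8 free-riders keep 29 each, adding 232. Group total = 232 + 617.70 = 849.70.

849.70 hours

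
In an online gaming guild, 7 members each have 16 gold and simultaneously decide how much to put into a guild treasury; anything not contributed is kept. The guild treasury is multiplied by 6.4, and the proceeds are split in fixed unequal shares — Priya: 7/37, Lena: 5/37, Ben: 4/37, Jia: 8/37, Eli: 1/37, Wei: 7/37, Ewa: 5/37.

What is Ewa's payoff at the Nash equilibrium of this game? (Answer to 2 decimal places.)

Player j's private return per contributed unit is 6.4 × (j's share). Contributing is weakly dominant for j when that share is at least 1/6.4 = 0.1563, and contributing 0 is dominant otherwise.
Priya, Jia and Wei are above the threshold, contributing 16 each; the remaining 4 contribute 0. Total contributed: 48.
Ewa keeps 16 and receives 6.4 × 48 × 5/37 = 41.51 from the guild treasury, for a payoff of 57.51.

57.51 gold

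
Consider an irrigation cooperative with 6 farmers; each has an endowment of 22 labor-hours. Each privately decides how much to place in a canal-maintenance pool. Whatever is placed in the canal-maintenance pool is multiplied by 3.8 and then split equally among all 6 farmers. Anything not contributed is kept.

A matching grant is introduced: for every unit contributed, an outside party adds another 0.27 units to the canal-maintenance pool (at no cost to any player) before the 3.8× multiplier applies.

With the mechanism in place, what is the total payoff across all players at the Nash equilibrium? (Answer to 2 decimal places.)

The effective private return is 3.8 × 1.27 / 6 = 0.8043, which is still under 1, so the mechanism doesn't change anyone's dominant strategy: zero contribution.
At the Nash equilibrium no one contributes; group total payoff = 6 × 22 = 132.

132.00 labor-hours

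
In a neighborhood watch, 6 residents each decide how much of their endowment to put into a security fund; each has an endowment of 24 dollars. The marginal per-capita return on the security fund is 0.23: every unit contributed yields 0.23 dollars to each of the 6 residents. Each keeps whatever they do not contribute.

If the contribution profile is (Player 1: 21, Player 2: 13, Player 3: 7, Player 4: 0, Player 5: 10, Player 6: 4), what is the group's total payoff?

164.90 dollars

Total contributed: 21 + 13 + 7 + 0 + 10 + 4 = 55; total kept: 6 × 24 − 55 = 89.
The security fund pays out 0.23 × 6 × 55 = 75.90 in aggregate.
Group total = 89 + 75.90 = 164.90.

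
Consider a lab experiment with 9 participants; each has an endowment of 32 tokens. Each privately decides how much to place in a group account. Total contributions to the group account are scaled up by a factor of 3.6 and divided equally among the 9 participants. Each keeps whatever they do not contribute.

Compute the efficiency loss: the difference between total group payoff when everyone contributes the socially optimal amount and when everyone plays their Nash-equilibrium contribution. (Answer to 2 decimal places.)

Each contributed unit returns 3.6/9 = 0.4000 to its contributor — below 1 — so contributing 0 is dominant for every player. At the Nash equilibrium everyone keeps their 32, and the group total is 9 × 32 = 288.
Each contributed unit returns 3.600 to the group as a whole (0.4000 to each of 9 players), which exceeds 1, so the social optimum is full contribution: group total = 3.600 × 288 = 1036.80.
Efficiency loss = 1036.80 − 288 = 748.80.

748.80 tokens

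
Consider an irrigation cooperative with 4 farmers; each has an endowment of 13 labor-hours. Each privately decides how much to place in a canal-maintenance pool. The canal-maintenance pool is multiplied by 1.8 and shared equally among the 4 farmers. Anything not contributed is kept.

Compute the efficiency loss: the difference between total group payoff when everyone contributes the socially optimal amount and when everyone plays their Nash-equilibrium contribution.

Each contributed unit returns 1.8/4 = 0.4500 to its contributor — below 1 — so contributing 0 is dominant for every player. At the Nash equilibrium everyone keeps their 13, and the group total is 4 × 13 = 52.
Each contributed unit returns 1.800 to the group as a whole (0.4500 to each of 4 players), which exceeds 1, so the social optimum is full contribution: group total = 1.800 × 52 = 93.60.
Efficiency loss = 93.60 − 52 = 41.60.

41.60 labor-hours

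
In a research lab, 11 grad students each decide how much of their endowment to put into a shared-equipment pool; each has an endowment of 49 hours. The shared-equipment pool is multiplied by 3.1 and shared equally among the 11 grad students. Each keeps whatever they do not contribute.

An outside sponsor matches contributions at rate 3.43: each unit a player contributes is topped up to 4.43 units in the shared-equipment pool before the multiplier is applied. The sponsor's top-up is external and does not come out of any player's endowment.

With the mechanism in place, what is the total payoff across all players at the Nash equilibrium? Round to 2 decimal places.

7402.09 hours

With the mechanism, a contributed unit returns 3.1 × 4.43 / 11 = 1.2485 per unit of net cost to the contributor — now above 1 — so contributing fully is weakly dominant for every player.
At the Nash equilibrium everyone contributes 49. Group total payoff = 3.1 × 4.43 × 539 = 7402.09.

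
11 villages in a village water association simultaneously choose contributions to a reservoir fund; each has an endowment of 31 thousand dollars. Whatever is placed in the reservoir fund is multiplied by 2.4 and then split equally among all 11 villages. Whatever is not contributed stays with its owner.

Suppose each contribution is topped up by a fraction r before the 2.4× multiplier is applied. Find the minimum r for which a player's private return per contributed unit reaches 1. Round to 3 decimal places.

With matching at rate r, one contributed unit becomes (1 + r) in the reservoir fund and returns 2.4 × (1 + r) / 11 to the contributor.
Setting this equal to 1: 1 + r = 11/2.4 = 4.5833.
So the minimum matching rate is r = 4.5833 − 1 = 3.583.

3.583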